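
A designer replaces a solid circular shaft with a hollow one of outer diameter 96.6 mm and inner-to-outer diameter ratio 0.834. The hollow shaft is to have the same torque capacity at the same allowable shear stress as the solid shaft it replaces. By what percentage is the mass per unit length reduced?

Equal τ_max and T ⇒ the solid shaft needs d_s³ = d_o³(1−k⁴), so d_s = 96.6·(1−0.834⁴)^(1/3) = 77.49 mm.
Area ratio A_h/A_s = d_o²(1−k²)/d_s² = (1−k²)/(1−k⁴)^(2/3) = 0.4731.
Mass saving = 1 − 0.4731 = 52.7 %.

52.7 %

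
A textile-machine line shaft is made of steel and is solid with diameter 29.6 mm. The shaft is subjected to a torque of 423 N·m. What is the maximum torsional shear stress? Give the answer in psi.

12000 psi

J = πd⁴/32 = π(0.0296)⁴/32 = 7.536×10^-8 m⁴.
τ_max = T·r/J = 423.0 × 0.0148 / 7.536×10^-8 = 8.307×10^7 Pa.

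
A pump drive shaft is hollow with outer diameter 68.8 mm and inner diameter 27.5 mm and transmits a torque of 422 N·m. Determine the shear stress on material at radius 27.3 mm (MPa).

5.37 MPa

J = π(d_o⁴ − d_i⁴)/32 = π(0.0688⁴ − 0.0275⁴)/32 = 2.144×10^-6 m⁴.
Shear stress varies linearly with radius: τ = T·r/J = 422.0 × 0.0273 / 2.144×10^-6 = 5.375×10^6 Pa.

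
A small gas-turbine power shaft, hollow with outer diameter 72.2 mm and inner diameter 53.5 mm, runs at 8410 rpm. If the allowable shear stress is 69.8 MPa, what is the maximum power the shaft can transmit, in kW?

J = π(d_o⁴ − d_i⁴)/32 = π(0.0722⁴ − 0.0535⁴)/32 = 1.863×10^-6 m⁴.
T_max = τ_allow·J/r = 6.98×10^7 × 1.863×10^-6 / 0.0361 = 3603 N·m.
ω = 2π·8410/60 = 880.7 rad/s, so P_max = T_max·ω = 3.173×10^6 W.

3170 kW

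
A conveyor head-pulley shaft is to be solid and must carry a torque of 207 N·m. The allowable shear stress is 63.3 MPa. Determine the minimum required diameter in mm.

For a solid shaft τ_max = 16T/(πd³), so d = (16T/(π τ_allow))^(1/3) = (16·207.0/(π·6.33×10^7))^(1/3) = 0.02554 m.

25.5 mm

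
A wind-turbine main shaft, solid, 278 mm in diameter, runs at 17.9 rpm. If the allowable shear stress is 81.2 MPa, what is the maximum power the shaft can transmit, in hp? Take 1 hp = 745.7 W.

J = πd⁴/32 = π(0.278)⁴/32 = 5.864×10^-4 m⁴.
T_max = τ_allow·J/r = 8.12×10^7 × 5.864×10^-4 / 0.139 = 342500 N·m.
ω = 2π·17.9/60 = 1.874 rad/s, so P_max = T_max·ω = 6.421×10^5 W.

861 hp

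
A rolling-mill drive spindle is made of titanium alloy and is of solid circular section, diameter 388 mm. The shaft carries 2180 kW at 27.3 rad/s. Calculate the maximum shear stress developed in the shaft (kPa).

ω = 27.3 rad/s, so T = P/ω = 2180×10³ / 27.30 = 79850 N·m.
J = πd⁴/32 = π(0.388)⁴/32 = 2.225×10^-3 m⁴.
τ_max = T·r/J = 79850 × 0.194 / 2.225×10^-3 = 6.963×10^6 Pa.

6960 kPa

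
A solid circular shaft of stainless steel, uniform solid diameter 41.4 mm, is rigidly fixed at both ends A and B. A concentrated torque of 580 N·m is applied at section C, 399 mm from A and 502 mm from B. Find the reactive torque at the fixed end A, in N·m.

323 N·m

With uniform GJ and both ends fixed, compatibility θ_AC = θ_CB gives T_A·a = T_B·b, together with T_A + T_B = T₀.
T_A = T₀·b/(a+b) = 580.0·502/901.0 = 323.2 N·m; T_B = 256.8 N·m.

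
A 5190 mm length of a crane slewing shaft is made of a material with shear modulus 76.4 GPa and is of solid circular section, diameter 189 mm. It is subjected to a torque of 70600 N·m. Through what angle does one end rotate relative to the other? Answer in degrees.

2.19°

J = πd⁴/32 = π(0.189)⁴/32 = 1.253×10^-4 m⁴.
θ = T·L/(G·J) = 70600 × 5.19 / (76.4×10⁹ × 1.253×10^-4) = 0.03829 rad.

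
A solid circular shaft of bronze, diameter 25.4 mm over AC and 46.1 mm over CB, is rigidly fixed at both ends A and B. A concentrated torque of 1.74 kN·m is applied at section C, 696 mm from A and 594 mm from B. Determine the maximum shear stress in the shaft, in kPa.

Compatibility: T_A·a/J_AC = T_B·b/J_CB with T_A + T_B = T₀.
J_AC = 4.09×10^-8 m⁴, J_CB = 4.43×10^-7 m⁴, so T_A = T₀·(J_AC/a)/((J_AC/a)+(J_CB/b)) = 126.9 N·m, T_B = 1613 N·m.
τ in each portion: τ_AC = 3.94×10^7 Pa, τ_CB = 8.39×10^7 Pa; maximum is in CB.
τ_max = T_CB·r/J = 1613·0.0231/4.43×10^-7 = 8.386×10^7 Pa.

83900 kPa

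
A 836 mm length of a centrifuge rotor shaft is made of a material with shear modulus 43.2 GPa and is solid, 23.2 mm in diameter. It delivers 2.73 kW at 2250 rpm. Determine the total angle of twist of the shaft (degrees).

0.452°

ω = 2π·2250/60 = 235.6 rad/s, so T = P/ω = 2.73×10³ / 235.6 = 11.59 N·m.
J = πd⁴/32 = π(0.0232)⁴/32 = 2.844×10^-8 m⁴.
θ = T·L/(G·J) = 11.59 × 0.836 / (43.2×10⁹ × 2.844×10^-8) = 7.884×10^-3 rad.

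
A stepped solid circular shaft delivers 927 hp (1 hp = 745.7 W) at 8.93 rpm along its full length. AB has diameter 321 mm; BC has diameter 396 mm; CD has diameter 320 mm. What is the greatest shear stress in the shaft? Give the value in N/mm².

ω = 2π·8.93/60 = 0.9351 rad/s, so T = P/ω = 927×745.7 / 0.9351 = 739200 N·m.
Under the same torque, τ_max = 16T/(πd³) is largest where d is smallest — segment CD (d = 320 mm).
τ_max = 16·739200/(π·(0.320)³) = 1.149×10^8 Pa.

115 N/mm²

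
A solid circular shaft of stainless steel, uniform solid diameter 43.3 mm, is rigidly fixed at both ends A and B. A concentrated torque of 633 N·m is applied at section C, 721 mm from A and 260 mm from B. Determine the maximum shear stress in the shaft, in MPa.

With uniform GJ and both ends fixed, compatibility θ_AC = θ_CB gives T_A·a = T_B·b, together with T_A + T_B = T₀.
T_A = T₀·b/(a+b) = 633.0·260/981.0 = 167.8 N·m; T_B = 465.2 N·m.
τ in each portion: τ_AC = 1.05×10^7 Pa, τ_CB = 2.92×10^7 Pa; maximum is in CB.
τ_max = T_CB·r/J = 465.2·0.0216/3.45×10^-7 = 2.919×10^7 Pa.

29.2 MPa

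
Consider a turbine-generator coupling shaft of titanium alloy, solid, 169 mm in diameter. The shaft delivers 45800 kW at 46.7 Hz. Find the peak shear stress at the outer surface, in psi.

23900 psi

ω = 2π·46.7 = 293.4 rad/s, so T = P/ω = 45800×10³ / 293.4 = 156100 N·m.
J = πd⁴/32 = π(0.169)⁴/32 = 8.008×10^-5 m⁴.
τ_max = T·r/J = 156100 × 0.0845 / 8.008×10^-5 = 1.647×10^8 Pa.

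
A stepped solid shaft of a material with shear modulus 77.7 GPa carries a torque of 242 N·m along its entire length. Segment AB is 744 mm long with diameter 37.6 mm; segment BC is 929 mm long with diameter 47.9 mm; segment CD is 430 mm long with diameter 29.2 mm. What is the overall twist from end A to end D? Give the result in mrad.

J_AB = π(0.0376)⁴/32 = 1.96×10^-7 m⁴; J_BC = π(0.0479)⁴/32 = 5.17×10^-7 m⁴; J_CD = π(0.0292)⁴/32 = 7.14×10^-8 m⁴.
θ = (T/G)·Σ L_i/J_i = (242.0/77.7×10⁹)·(0.744/1.96×10^-7 + 0.929/5.17×10^-7 + 0.430/7.14×10^-8) = 0.03617 rad.

36.2 mrad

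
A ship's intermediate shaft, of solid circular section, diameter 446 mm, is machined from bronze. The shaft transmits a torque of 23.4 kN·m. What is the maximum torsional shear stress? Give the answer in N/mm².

1.34 N/mm²

J = πd⁴/32 = π(0.446)⁴/32 = 3.885×10^-3 m⁴.
τ_max = T·r/J = 23400 × 0.223 / 3.885×10^-3 = 1.343×10^6 Pa.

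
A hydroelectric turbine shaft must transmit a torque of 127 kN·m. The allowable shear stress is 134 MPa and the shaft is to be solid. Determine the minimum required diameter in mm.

169 mm

For a solid shaft τ_max = 16T/(πd³), so d = (16T/(π τ_allow))^(1/3) = (16·127000/(π·1.34×10^8))^(1/3) = 0.1690 m.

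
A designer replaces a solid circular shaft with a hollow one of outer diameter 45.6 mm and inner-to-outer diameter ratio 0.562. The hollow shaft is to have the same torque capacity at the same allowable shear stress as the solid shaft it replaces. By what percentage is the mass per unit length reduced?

26.6 %

Equal τ_max and T ⇒ the solid shaft needs d_s³ = d_o³(1−k⁴), so d_s = 45.6·(1−0.562⁴)^(1/3) = 44.03 mm.
Area ratio A_h/A_s = d_o²(1−k²)/d_s² = (1−k²)/(1−k⁴)^(2/3) = 0.7338.
Mass saving = 1 − 0.7338 = 26.6 %.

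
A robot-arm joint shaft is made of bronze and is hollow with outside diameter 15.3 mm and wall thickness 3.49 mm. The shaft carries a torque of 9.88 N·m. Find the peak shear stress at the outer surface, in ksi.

2.23 ksi

J = π(d_o⁴ − d_i⁴)/32 = π(0.0153⁴ − 0.00832⁴)/32 = 4.909×10^-9 m⁴.
τ_max = T·r/J = 9.880 × 0.00765 / 4.909×10^-9 = 1.540×10^7 Pa.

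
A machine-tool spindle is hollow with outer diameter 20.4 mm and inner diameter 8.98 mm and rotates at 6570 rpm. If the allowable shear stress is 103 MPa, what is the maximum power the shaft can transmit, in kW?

114 kW

J = π(d_o⁴ − d_i⁴)/32 = π(0.0204⁴ − 0.00898⁴)/32 = 1.636×10^-8 m⁴.
T_max = τ_allow·J/r = 1.03×10^8 × 1.636×10^-8 / 0.0102 = 165.2 N·m.
ω = 2π·6570/60 = 688.0 rad/s, so P_max = T_max·ω = 1.137×10^5 W.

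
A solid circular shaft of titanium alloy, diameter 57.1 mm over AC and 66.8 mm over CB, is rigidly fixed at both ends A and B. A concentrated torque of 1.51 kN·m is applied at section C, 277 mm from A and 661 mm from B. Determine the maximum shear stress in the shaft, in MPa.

Compatibility: T_A·a/J_AC = T_B·b/J_CB with T_A + T_B = T₀.
J_AC = 1.04×10^-6 m⁴, J_CB = 1.95×10^-6 m⁴, so T_A = T₀·(J_AC/a)/((J_AC/a)+(J_CB/b)) = 846.0 N·m, T_B = 664.0 N·m.
τ in each portion: τ_AC = 2.31×10^7 Pa, τ_CB = 1.13×10^7 Pa; maximum is in AC.
τ_max = T_AC·r/J = 846.0·0.0285/1.04×10^-6 = 2.314×10^7 Pa.

23.1 MPa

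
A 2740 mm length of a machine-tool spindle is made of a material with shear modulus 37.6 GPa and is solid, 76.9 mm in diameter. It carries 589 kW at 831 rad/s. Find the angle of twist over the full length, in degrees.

0.862°

ω = 831 rad/s, so T = P/ω = 589×10³ / 831.0 = 708.8 N·m.
J = πd⁴/32 = π(0.0769)⁴/32 = 3.433×10^-6 m⁴.
θ = T·L/(G·J) = 708.8 × 2.74 / (37.6×10⁹ × 3.433×10^-6) = 0.01504 rad.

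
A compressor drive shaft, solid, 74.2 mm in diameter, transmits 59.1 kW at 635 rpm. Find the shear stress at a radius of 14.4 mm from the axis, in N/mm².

ω = 2π·635/60 = 66.50 rad/s, so T = P/ω = 59.1×10³ / 66.50 = 888.8 N·m.
J = πd⁴/32 = π(0.0742)⁴/32 = 2.976×10^-6 m⁴.
Shear stress varies linearly with radius: τ = T·r/J = 888.8 × 0.0144 / 2.976×10^-6 = 4.301×10^6 Pa.

4.30 N/mm²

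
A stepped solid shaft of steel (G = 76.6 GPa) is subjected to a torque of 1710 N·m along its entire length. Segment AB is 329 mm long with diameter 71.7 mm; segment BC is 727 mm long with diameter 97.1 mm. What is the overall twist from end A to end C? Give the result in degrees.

J_AB = π(0.0717)⁴/32 = 2.59×10^-6 m⁴; J_BC = π(0.0971)⁴/32 = 8.73×10^-6 m⁴.
θ = (T/G)·Σ L_i/J_i = (1710/76.6×10⁹)·(0.329/2.59×10^-6 + 0.727/8.73×10^-6) = 4.690×10^-3 rad.

0.269°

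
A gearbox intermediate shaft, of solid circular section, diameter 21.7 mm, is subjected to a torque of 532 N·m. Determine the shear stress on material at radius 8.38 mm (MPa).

J = πd⁴/32 = π(0.0217)⁴/32 = 2.177×10^-8 m⁴.
Shear stress varies linearly with radius: τ = T·r/J = 532.0 × 0.00838 / 2.177×10^-8 = 2.048×10^8 Pa.

205 MPa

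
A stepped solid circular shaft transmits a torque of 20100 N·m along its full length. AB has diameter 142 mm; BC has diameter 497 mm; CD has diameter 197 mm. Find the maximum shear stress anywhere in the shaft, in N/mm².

Under the same torque, τ_max = 16T/(πd³) is largest where d is smallest — segment AB (d = 142 mm).
τ_max = 16·20100/(π·(0.142)³) = 3.575×10^7 Pa.

35.8 N/mm²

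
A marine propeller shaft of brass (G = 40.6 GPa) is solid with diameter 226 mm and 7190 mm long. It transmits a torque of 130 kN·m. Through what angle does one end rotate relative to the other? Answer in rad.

J = πd⁴/32 = π(0.226)⁴/32 = 2.561×10^-4 m⁴.
θ = T·L/(G·J) = 130000 × 7.19 / (40.6×10⁹ × 2.561×10^-4) = 0.08989 rad.

0.0899 rad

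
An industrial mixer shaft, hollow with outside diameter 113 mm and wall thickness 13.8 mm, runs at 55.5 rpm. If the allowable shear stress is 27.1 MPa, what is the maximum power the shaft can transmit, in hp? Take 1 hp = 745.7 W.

J = π(d_o⁴ − d_i⁴)/32 = π(0.113⁴ − 0.0854⁴)/32 = 1.079×10^-5 m⁴.
T_max = τ_allow·J/r = 2.71×10^7 × 1.079×10^-5 / 0.0565 = 5173 N·m.
ω = 2π·55.5/60 = 5.812 rad/s, so P_max = T_max·ω = 3.007×10^4 W.

40.3 hp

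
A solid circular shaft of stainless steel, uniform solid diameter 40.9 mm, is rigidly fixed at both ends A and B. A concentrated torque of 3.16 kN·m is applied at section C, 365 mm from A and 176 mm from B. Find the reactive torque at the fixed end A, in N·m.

1030 N·m

With uniform GJ and both ends fixed, compatibility θ_AC = θ_CB gives T_A·a = T_B·b, together with T_A + T_B = T₀.
T_A = T₀·b/(a+b) = 3160·176/541.0 = 1028 N·m; T_B = 2132 N·m.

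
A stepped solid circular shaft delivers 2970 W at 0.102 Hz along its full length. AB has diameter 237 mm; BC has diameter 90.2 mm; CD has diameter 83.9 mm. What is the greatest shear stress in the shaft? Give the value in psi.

5800 psi

ω = 2π·0.102 = 0.6409 rad/s, so T = P/ω = 2970 / 0.6409 = 4634 N·m.
Under the same torque, τ_max = 16T/(πd³) is largest where d is smallest — segment CD (d = 83.9 mm).
τ_max = 16·4634/(π·(0.0839)³) = 3.996×10^7 Pa.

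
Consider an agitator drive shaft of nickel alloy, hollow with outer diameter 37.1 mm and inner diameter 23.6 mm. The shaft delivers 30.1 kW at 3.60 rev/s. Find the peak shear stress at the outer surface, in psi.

23000 psi

ω = 2π·3.60 = 22.62 rad/s, so T = P/ω = 30.1×10³ / 22.62 = 1331 N·m.
J = π(d_o⁴ − d_i⁴)/32 = π(0.0371⁴ − 0.0236⁴)/32 = 1.555×10^-7 m⁴.
τ_max = T·r/J = 1331 × 0.0186 / 1.555×10^-7 = 1.587×10^8 Pa.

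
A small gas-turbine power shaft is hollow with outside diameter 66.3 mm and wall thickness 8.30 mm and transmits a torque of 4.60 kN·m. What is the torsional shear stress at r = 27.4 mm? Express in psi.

14100 psi

J = π(d_o⁴ − d_i⁴)/32 = π(0.0663⁴ − 0.0497⁴)/32 = 1.298×10^-6 m⁴.
Shear stress varies linearly with radius: τ = T·r/J = 4600 × 0.0274 / 1.298×10^-6 = 9.711×10^7 Pa.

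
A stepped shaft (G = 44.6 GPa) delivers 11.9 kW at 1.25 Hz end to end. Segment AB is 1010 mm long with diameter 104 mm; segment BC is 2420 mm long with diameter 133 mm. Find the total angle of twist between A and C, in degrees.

ω = 2π·1.25 = 7.854 rad/s, so T = P/ω = 11.9×10³ / 7.854 = 1515 N·m.
J_AB = π(0.104)⁴/32 = 1.15×10^-5 m⁴; J_BC = π(0.133)⁴/32 = 3.07×10^-5 m⁴.
θ = (T/G)·Σ L_i/J_i = (1515/44.6×10⁹)·(1.01/1.15×10^-5 + 2.42/3.07×10^-5) = 5.664×10^-3 rad.

0.325°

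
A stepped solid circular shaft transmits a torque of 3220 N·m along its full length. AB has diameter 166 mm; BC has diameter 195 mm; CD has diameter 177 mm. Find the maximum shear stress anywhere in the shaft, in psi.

520 psi

Under the same torque, τ_max = 16T/(πd³) is largest where d is smallest — segment AB (d = 166 mm).
τ_max = 16·3220/(π·(0.166)³) = 3.585×10^6 Pa.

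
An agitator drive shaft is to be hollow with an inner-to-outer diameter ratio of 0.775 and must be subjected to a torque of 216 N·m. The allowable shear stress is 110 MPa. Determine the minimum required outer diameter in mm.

25.0 mm

For a hollow shaft with d_i/d_o = 0.775: τ_max = 16T/(π d_o³ (1−k⁴)), so d_o = [16T/(π τ_allow (1−k⁴))]^(1/3) = [16·216.0/(π·1.10×10^8·0.6392)]^(1/3) = 0.02501 m.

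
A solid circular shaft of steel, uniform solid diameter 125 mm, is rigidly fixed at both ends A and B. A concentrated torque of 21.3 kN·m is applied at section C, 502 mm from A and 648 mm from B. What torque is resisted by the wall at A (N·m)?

With uniform GJ and both ends fixed, compatibility θ_AC = θ_CB gives T_A·a = T_B·b, together with T_A + T_B = T₀.
T_A = T₀·b/(a+b) = 21300·648/1150 = 12000 N·m; T_B = 9298 N·m.

12000 N·m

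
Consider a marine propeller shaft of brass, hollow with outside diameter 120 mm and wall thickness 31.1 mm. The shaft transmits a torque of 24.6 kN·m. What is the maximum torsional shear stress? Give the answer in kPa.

J = π(d_o⁴ − d_i⁴)/32 = π(0.120⁴ − 0.0578⁴)/32 = 1.926×10^-5 m⁴.
τ_max = T·r/J = 24600 × 0.0600 / 1.926×10^-5 = 7.663×10^7 Pa.

76600 kPa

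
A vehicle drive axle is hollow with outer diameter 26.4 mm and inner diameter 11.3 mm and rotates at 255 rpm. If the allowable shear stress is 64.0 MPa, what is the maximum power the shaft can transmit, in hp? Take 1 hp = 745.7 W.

J = π(d_o⁴ − d_i⁴)/32 = π(0.0264⁴ − 0.0113⁴)/32 = 4.609×10^-8 m⁴.
T_max = τ_allow·J/r = 6.40×10^7 × 4.609×10^-8 / 0.0132 = 223.5 N·m.
ω = 2π·255/60 = 26.70 rad/s, so P_max = T_max·ω = 5967 W.

8.00 hp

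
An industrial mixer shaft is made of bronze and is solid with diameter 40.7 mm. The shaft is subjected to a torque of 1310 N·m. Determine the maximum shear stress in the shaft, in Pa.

J = πd⁴/32 = π(0.0407)⁴/32 = 2.694×10^-7 m⁴.
τ_max = T·r/J = 1310 × 0.0204 / 2.694×10^-7 = 9.896×10^7 Pa.

9.90e7 Pa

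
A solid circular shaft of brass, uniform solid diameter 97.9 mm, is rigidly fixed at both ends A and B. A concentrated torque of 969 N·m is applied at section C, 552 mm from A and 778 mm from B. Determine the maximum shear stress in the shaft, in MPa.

3.08 MPa

With uniform GJ and both ends fixed, compatibility θ_AC = θ_CB gives T_A·a = T_B·b, together with T_A + T_B = T₀.
T_A = T₀·b/(a+b) = 969.0·778/1330 = 566.8 N·m; T_B = 402.2 N·m.
τ in each portion: τ_AC = 3.08×10^6 Pa, τ_CB = 2.18×10^6 Pa; maximum is in AC.
τ_max = T_AC·r/J = 566.8·0.0490/9.02×10^-6 = 3.077×10^6 Pa.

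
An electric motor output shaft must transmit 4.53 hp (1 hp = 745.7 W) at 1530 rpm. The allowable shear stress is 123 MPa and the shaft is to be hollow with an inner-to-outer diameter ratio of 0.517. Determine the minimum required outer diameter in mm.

ω = 2π·1530/60 = 160.2 rad/s, so T = P/ω = 4.53×745.7 / 160.2 = 21.08 N·m.
For a hollow shaft with d_i/d_o = 0.517: τ_max = 16T/(π d_o³ (1−k⁴)), so d_o = [16T/(π τ_allow (1−k⁴))]^(1/3) = [16·21.08/(π·1.23×10^8·0.9286)]^(1/3) = 0.009796 m.

9.80 mm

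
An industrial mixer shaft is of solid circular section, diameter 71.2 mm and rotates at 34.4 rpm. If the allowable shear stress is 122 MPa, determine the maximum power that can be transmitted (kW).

J = πd⁴/32 = π(0.0712)⁴/32 = 2.523×10^-6 m⁴.
T_max = τ_allow·J/r = 1.22×10^8 × 2.523×10^-6 / 0.0356 = 8646 N·m.
ω = 2π·34.4/60 = 3.602 rad/s, so P_max = T_max·ω = 3.115×10^4 W.

31.1 kW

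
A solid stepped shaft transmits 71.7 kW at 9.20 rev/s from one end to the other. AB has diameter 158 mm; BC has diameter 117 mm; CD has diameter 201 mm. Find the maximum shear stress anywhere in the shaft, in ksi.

ω = 2π·9.20 = 57.81 rad/s, so T = P/ω = 71.7×10³ / 57.81 = 1240 N·m.
Under the same torque, τ_max = 16T/(πd³) is largest where d is smallest — segment BC (d = 117 mm).
τ_max = 16·1240/(π·(0.117)³) = 3.944×10^6 Pa.

0.572 ksi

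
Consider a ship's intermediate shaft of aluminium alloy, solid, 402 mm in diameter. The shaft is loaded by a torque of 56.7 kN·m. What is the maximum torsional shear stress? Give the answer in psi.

J = πd⁴/32 = π(0.402)⁴/32 = 2.564×10^-3 m⁴.
τ_max = T·r/J = 56700 × 0.201 / 2.564×10^-3 = 4.445×10^6 Pa.

645 psi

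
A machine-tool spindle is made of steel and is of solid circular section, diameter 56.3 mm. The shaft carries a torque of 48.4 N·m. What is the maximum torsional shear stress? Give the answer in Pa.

J = πd⁴/32 = π(0.0563)⁴/32 = 9.864×10^-7 m⁴.
τ_max = T·r/J = 48.40 × 0.0281 / 9.864×10^-7 = 1.381×10^6 Pa.

1.38e6 Pa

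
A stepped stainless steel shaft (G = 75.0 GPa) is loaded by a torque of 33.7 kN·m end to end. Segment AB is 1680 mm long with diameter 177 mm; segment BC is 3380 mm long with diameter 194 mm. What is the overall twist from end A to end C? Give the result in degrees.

J_AB = π(0.177)⁴/32 = 9.64×10^-5 m⁴; J_BC = π(0.194)⁴/32 = 1.39×10^-4 m⁴.
θ = (T/G)·Σ L_i/J_i = (33700/75.0×10⁹)·(1.68/9.64×10^-5 + 3.38/1.39×10^-4) = 0.01876 rad.

1.07°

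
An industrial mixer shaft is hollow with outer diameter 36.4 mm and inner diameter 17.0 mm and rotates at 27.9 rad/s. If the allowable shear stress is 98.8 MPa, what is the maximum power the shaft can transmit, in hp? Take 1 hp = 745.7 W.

33.3 hp

J = π(d_o⁴ − d_i⁴)/32 = π(0.0364⁴ − 0.0170⁴)/32 = 1.641×10^-7 m⁴.
T_max = τ_allow·J/r = 9.88×10^7 × 1.641×10^-7 / 0.0182 = 891.1 N·m.
ω = 27.9 rad/s, so P_max = T_max·ω = 2.486×10^4 W.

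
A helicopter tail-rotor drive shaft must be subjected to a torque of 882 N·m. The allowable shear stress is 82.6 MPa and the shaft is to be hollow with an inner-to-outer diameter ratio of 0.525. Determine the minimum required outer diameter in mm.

38.9 mm

For a hollow shaft with d_i/d_o = 0.525: τ_max = 16T/(π d_o³ (1−k⁴)), so d_o = [16T/(π τ_allow (1−k⁴))]^(1/3) = [16·882.0/(π·8.26×10^7·0.9240)]^(1/3) = 0.03890 m.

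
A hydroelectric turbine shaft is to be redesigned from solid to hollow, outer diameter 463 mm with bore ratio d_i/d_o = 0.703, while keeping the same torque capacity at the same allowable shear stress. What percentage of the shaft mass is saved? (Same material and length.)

39.0 %

Equal τ_max and T ⇒ the solid shaft needs d_s³ = d_o³(1−k⁴), so d_s = 463·(1−0.703⁴)^(1/3) = 421.7 mm.
Area ratio A_h/A_s = d_o²(1−k²)/d_s² = (1−k²)/(1−k⁴)^(2/3) = 0.6096.
Mass saving = 1 − 0.6096 = 39.0 %.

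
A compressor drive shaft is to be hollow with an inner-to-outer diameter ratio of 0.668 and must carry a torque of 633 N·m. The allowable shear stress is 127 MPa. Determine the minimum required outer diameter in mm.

For a hollow shaft with d_i/d_o = 0.668: τ_max = 16T/(π d_o³ (1−k⁴)), so d_o = [16T/(π τ_allow (1−k⁴))]^(1/3) = [16·633.0/(π·1.27×10^8·0.8009)]^(1/3) = 0.03165 m.

31.6 mm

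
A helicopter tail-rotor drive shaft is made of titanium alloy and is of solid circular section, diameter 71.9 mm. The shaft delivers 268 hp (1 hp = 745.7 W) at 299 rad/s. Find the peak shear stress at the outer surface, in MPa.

9.16 MPa

ω = 299 rad/s, so T = P/ω = 268×745.7 / 299.0 = 668.4 N·m.
J = πd⁴/32 = π(0.0719)⁴/32 = 2.624×10^-6 m⁴.
τ_max = T·r/J = 668.4 × 0.0360 / 2.624×10^-6 = 9.158×10^6 Pa.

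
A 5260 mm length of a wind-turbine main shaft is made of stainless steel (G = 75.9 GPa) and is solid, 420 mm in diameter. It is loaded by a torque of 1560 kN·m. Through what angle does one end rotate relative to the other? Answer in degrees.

J = πd⁴/32 = π(0.420)⁴/32 = 3.055×10^-3 m⁴.
θ = T·L/(G·J) = 1.560e6 × 5.26 / (75.9×10⁹ × 3.055×10^-3) = 0.03539 rad.

2.03°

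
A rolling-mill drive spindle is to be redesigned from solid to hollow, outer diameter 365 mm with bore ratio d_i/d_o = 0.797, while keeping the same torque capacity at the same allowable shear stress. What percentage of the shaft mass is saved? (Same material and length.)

48.5 %

Equal τ_max and T ⇒ the solid shaft needs d_s³ = d_o³(1−k⁴), so d_s = 365·(1−0.797⁴)^(1/3) = 307.3 mm.
Area ratio A_h/A_s = d_o²(1−k²)/d_s² = (1−k²)/(1−k⁴)^(2/3) = 0.5148.
Mass saving = 1 − 0.5148 = 48.5 %.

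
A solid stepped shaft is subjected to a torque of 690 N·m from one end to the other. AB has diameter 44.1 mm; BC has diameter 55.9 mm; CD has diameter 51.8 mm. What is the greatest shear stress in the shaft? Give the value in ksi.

5.94 ksi

Under the same torque, τ_max = 16T/(πd³) is largest where d is smallest — segment AB (d = 44.1 mm).
τ_max = 16·690.0/(π·(0.0441)³) = 4.097×10^7 Pa.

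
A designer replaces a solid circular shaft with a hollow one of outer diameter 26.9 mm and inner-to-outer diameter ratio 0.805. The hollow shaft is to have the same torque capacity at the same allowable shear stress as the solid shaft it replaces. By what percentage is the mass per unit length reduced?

Equal τ_max and T ⇒ the solid shaft needs d_s³ = d_o³(1−k⁴), so d_s = 26.9·(1−0.805⁴)^(1/3) = 22.43 mm.
Area ratio A_h/A_s = d_o²(1−k²)/d_s² = (1−k²)/(1−k⁴)^(2/3) = 0.5061.
Mass saving = 1 − 0.5061 = 49.4 %.

49.4 %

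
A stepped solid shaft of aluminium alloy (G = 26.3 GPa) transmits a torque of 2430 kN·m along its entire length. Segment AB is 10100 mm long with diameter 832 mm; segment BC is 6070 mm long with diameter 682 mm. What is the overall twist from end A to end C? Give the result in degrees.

J_AB = π(0.832)⁴/32 = 0.0470 m⁴; J_BC = π(0.682)⁴/32 = 0.0212 m⁴.
θ = (T/G)·Σ L_i/J_i = (2.430e6/26.3×10⁹)·(10.1/0.0470 + 6.07/0.0212) = 0.04624 rad.

2.65°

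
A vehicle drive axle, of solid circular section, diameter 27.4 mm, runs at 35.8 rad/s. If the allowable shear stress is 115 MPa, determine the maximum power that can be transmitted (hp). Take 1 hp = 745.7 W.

J = πd⁴/32 = π(0.0274)⁴/32 = 5.534×10^-8 m⁴.
T_max = τ_allow·J/r = 1.15×10^8 × 5.534×10^-8 / 0.0137 = 464.5 N·m.
ω = 35.8 rad/s, so P_max = T_max·ω = 1.663×10^4 W.

22.3 hp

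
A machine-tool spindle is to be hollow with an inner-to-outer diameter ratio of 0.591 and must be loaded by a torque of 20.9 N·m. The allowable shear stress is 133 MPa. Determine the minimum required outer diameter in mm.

For a hollow shaft with d_i/d_o = 0.591: τ_max = 16T/(π d_o³ (1−k⁴)), so d_o = [16T/(π τ_allow (1−k⁴))]^(1/3) = [16·20.90/(π·1.33×10^8·0.8780)]^(1/3) = 0.009696 m.

9.70 mm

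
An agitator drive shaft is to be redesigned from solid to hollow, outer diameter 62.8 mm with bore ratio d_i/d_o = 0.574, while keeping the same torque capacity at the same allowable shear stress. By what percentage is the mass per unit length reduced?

Equal τ_max and T ⇒ the solid shaft needs d_s³ = d_o³(1−k⁴), so d_s = 62.8·(1−0.574⁴)^(1/3) = 60.44 mm.
Area ratio A_h/A_s = d_o²(1−k²)/d_s² = (1−k²)/(1−k⁴)^(2/3) = 0.7239.
Mass saving = 1 − 0.7239 = 27.6 %.

27.6 %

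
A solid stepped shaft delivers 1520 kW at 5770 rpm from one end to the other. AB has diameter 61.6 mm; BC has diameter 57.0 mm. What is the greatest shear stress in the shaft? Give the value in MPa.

69.2 MPa

ω = 2π·5770/60 = 604.2 rad/s, so T = P/ω = 1520×10³ / 604.2 = 2516 N·m.
Under the same torque, τ_max = 16T/(πd³) is largest where d is smallest — segment BC (d = 57.0 mm).
τ_max = 16·2516/(π·(0.0570)³) = 6.918×10^7 Pa.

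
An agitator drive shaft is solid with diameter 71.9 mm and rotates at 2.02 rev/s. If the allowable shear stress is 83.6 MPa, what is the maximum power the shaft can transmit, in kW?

77.4 kW

J = πd⁴/32 = π(0.0719)⁴/32 = 2.624×10^-6 m⁴.
T_max = τ_allow·J/r = 8.36×10^7 × 2.624×10^-6 / 0.0360 = 6101 N·m.
ω = 2π·2.02 = 12.69 rad/s, so P_max = T_max·ω = 7.744×10^4 W.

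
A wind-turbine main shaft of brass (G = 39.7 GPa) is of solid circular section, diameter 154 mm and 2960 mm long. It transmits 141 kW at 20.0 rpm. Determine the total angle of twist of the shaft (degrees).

ω = 2π·20.0/60 = 2.094 rad/s, so T = P/ω = 141×10³ / 2.094 = 67320 N·m.
J = πd⁴/32 = π(0.154)⁴/32 = 5.522×10^-5 m⁴.
θ = T·L/(G·J) = 67320 × 2.96 / (39.7×10⁹ × 5.522×10^-5) = 0.09090 rad.

5.21°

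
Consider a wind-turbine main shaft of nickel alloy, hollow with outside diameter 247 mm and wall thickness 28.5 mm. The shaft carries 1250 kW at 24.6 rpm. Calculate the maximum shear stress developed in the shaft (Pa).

ω = 2π·24.6/60 = 2.576 rad/s, so T = P/ω = 1250×10³ / 2.576 = 485200 N·m.
J = π(d_o⁴ − d_i⁴)/32 = π(0.247⁴ − 0.190⁴)/32 = 2.375×10^-4 m⁴.
τ_max = T·r/J = 485200 × 0.123 / 2.375×10^-4 = 2.523×10^8 Pa.

2.52e8 Pa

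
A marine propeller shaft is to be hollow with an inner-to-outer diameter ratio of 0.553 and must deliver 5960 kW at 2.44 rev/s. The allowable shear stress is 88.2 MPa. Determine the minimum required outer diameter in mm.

291 mm

ω = 2π·2.44 = 15.33 rad/s, so T = P/ω = 5960×10³ / 15.33 = 388800 N·m.
For a hollow shaft with d_i/d_o = 0.553: τ_max = 16T/(π d_o³ (1−k⁴)), so d_o = [16T/(π τ_allow (1−k⁴))]^(1/3) = [16·388800/(π·8.82×10^7·0.9065)]^(1/3) = 0.2915 m.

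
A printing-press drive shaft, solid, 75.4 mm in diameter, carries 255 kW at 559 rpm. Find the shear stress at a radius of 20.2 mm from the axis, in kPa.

ω = 2π·559/60 = 58.54 rad/s, so T = P/ω = 255×10³ / 58.54 = 4356 N·m.
J = πd⁴/32 = π(0.0754)⁴/32 = 3.173×10^-6 m⁴.
Shear stress varies linearly with radius: τ = T·r/J = 4356 × 0.0202 / 3.173×10^-6 = 2.773×10^7 Pa.

27700 kPa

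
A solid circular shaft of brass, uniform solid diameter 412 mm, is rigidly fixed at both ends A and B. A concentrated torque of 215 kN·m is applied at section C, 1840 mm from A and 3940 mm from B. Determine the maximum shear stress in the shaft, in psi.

1550 psi

With uniform GJ and both ends fixed, compatibility θ_AC = θ_CB gives T_A·a = T_B·b, together with T_A + T_B = T₀.
T_A = T₀·b/(a+b) = 215000·3940/5780 = 146600 N·m; T_B = 68440 N·m.
τ in each portion: τ_AC = 1.07×10^7 Pa, τ_CB = 4.98×10^6 Pa; maximum is in AC.
τ_max = T_AC·r/J = 146600·0.206/2.83×10^-3 = 1.067×10^7 Pa.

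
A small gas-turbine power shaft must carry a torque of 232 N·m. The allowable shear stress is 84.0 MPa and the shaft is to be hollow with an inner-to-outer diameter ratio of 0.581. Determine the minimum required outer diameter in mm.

For a hollow shaft with d_i/d_o = 0.581: τ_max = 16T/(π d_o³ (1−k⁴)), so d_o = [16T/(π τ_allow (1−k⁴))]^(1/3) = [16·232.0/(π·8.40×10^7·0.8861)]^(1/3) = 0.02513 m.

25.1 mm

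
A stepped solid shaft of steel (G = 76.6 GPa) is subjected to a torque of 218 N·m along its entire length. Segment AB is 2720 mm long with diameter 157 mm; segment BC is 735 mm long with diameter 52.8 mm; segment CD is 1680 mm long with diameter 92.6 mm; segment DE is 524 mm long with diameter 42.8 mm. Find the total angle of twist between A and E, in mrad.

8.06 mrad

J_AB = π(0.157)⁴/32 = 5.96×10^-5 m⁴; J_BC = π(0.0528)⁴/32 = 7.63×10^-7 m⁴; J_CD = π(0.0926)⁴/32 = 7.22×10^-6 m⁴; J_DE = π(0.0428)⁴/32 = 3.29×10^-7 m⁴.
θ = (T/G)·Σ L_i/J_i = (218.0/76.6×10⁹)·(2.72/5.96×10^-5 + 0.735/7.63×10^-7 + 1.68/7.22×10^-6 + 0.524/3.29×10^-7) = 8.060×10^-3 rad.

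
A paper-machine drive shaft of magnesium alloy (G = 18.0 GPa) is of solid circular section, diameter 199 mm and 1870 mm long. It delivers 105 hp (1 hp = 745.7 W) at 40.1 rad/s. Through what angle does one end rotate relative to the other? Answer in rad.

0.00132 rad

ω = 40.1 rad/s, so T = P/ω = 105×745.7 / 40.10 = 1953 N·m.
J = πd⁴/32 = π(0.199)⁴/32 = 1.540×10^-4 m⁴.
θ = T·L/(G·J) = 1953 × 1.87 / (18.0×10⁹ × 1.540×10^-4) = 1.318×10^-3 rad.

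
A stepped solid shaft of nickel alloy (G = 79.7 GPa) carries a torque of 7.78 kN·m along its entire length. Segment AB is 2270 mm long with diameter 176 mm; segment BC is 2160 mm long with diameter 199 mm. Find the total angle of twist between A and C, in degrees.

J_AB = π(0.176)⁴/32 = 9.42×10^-5 m⁴; J_BC = π(0.199)⁴/32 = 1.54×10^-4 m⁴.
θ = (T/G)·Σ L_i/J_i = (7780/79.7×10⁹)·(2.27/9.42×10^-5 + 2.16/1.54×10^-4) = 3.722×10^-3 rad.

0.213°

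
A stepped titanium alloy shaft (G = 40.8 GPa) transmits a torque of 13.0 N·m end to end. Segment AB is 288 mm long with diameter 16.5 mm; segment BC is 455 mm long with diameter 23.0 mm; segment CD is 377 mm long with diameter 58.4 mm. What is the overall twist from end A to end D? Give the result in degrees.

J_AB = π(0.0165)⁴/32 = 7.28×10^-9 m⁴; J_BC = π(0.0230)⁴/32 = 2.75×10^-8 m⁴; J_CD = π(0.0584)⁴/32 = 1.14×10^-6 m⁴.
θ = (T/G)·Σ L_i/J_i = (13.00/40.8×10⁹)·(0.288/7.28×10^-9 + 0.455/2.75×10^-8 + 0.377/1.14×10^-6) = 0.01799 rad.

1.03°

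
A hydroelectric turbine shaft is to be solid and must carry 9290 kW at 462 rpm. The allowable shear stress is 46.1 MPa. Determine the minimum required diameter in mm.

277 mm

ω = 2π·462/60 = 48.38 rad/s, so T = P/ω = 9290×10³ / 48.38 = 192000 N·m.
For a solid shaft τ_max = 16T/(πd³), so d = (16T/(π τ_allow))^(1/3) = (16·192000/(π·4.61×10^7))^(1/3) = 0.2768 m.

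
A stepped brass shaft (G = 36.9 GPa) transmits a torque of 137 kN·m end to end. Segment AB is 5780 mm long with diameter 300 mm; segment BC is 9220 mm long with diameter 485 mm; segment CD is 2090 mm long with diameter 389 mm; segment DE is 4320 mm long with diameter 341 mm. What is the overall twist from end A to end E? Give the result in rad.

0.0488 rad

J_AB = π(0.300)⁴/32 = 7.95×10^-4 m⁴; J_BC = π(0.485)⁴/32 = 5.43×10^-3 m⁴; J_CD = π(0.389)⁴/32 = 2.25×10^-3 m⁴; J_DE = π(0.341)⁴/32 = 1.33×10^-3 m⁴.
θ = (T/G)·Σ L_i/J_i = (137000/36.9×10⁹)·(5.78/7.95×10^-4 + 9.22/5.43×10^-3 + 2.09/2.25×10^-3 + 4.32/1.33×10^-3) = 0.04882 rad.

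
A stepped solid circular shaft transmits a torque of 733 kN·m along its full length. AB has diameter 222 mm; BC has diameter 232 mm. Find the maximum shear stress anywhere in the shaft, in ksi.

49.5 ksi

Under the same torque, τ_max = 16T/(πd³) is largest where d is smallest — segment AB (d = 222 mm).
τ_max = 16·733000/(π·(0.222)³) = 3.412×10^8 Pa.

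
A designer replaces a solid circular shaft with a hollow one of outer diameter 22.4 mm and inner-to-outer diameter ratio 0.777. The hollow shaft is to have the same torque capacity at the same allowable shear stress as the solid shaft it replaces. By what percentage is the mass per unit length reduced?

46.4 %

Equal τ_max and T ⇒ the solid shaft needs d_s³ = d_o³(1−k⁴), so d_s = 22.4·(1−0.777⁴)^(1/3) = 19.26 mm.
Area ratio A_h/A_s = d_o²(1−k²)/d_s² = (1−k²)/(1−k⁴)^(2/3) = 0.5361.
Mass saving = 1 − 0.5361 = 46.4 %.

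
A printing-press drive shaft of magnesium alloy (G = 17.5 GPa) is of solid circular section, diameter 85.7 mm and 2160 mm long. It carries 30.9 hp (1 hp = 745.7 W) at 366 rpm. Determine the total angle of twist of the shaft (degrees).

0.803°

ω = 2π·366/60 = 38.33 rad/s, so T = P/ω = 30.9×745.7 / 38.33 = 601.2 N·m.
J = πd⁴/32 = π(0.0857)⁴/32 = 5.296×10^-6 m⁴.
θ = T·L/(G·J) = 601.2 × 2.16 / (17.5×10⁹ × 5.296×10^-6) = 0.01401 rad.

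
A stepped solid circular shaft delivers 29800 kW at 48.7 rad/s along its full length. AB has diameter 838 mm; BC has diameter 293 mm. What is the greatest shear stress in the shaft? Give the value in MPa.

124 MPa

ω = 48.7 rad/s, so T = P/ω = 29800×10³ / 48.70 = 611900 N·m.
Under the same torque, τ_max = 16T/(πd³) is largest where d is smallest — segment BC (d = 293 mm).
τ_max = 16·611900/(π·(0.293)³) = 1.239×10^8 Pa.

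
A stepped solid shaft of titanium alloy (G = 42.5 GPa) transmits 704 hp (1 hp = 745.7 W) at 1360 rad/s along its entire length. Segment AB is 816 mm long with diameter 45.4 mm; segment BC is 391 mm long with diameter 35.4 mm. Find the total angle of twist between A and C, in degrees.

2.34°

ω = 1360 rad/s, so T = P/ω = 704×745.7 / 1360 = 386.0 N·m.
J_AB = π(0.0454)⁴/32 = 4.17×10^-7 m⁴; J_BC = π(0.0354)⁴/32 = 1.54×10^-7 m⁴.
θ = (T/G)·Σ L_i/J_i = (386.0/42.5×10⁹)·(0.816/4.17×10^-7 + 0.391/1.54×10^-7) = 0.04080 rad.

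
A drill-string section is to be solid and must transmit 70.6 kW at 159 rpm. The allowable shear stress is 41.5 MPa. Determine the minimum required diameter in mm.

ω = 2π·159/60 = 16.65 rad/s, so T = P/ω = 70.6×10³ / 16.65 = 4240 N·m.
For a solid shaft τ_max = 16T/(πd³), so d = (16T/(π τ_allow))^(1/3) = (16·4240/(π·4.15×10^7))^(1/3) = 0.08043 m.

80.4 mm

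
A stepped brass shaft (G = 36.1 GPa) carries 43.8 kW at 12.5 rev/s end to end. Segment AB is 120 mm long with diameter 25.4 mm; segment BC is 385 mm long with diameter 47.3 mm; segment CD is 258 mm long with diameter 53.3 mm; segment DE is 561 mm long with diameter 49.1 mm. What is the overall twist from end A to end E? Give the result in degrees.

ω = 2π·12.5 = 78.54 rad/s, so T = P/ω = 43.8×10³ / 78.54 = 557.7 N·m.
J_AB = π(0.0254)⁴/32 = 4.09×10^-8 m⁴; J_BC = π(0.0473)⁴/32 = 4.91×10^-7 m⁴; J_CD = π(0.0533)⁴/32 = 7.92×10^-7 m⁴; J_DE = π(0.0491)⁴/32 = 5.71×10^-7 m⁴.
θ = (T/G)·Σ L_i/J_i = (557.7/36.1×10⁹)·(0.120/4.09×10^-8 + 0.385/4.91×10^-7 + 0.258/7.92×10^-7 + 0.561/5.71×10^-7) = 0.07769 rad.

4.45°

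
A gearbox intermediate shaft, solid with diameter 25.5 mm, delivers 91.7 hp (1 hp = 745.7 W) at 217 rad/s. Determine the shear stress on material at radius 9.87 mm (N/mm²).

ω = 217 rad/s, so T = P/ω = 91.7×745.7 / 217.0 = 315.1 N·m.
J = πd⁴/32 = π(0.0255)⁴/32 = 4.151×10^-8 m⁴.
Shear stress varies linearly with radius: τ = T·r/J = 315.1 × 0.00987 / 4.151×10^-8 = 7.493×10^7 Pa.

74.9 N/mm²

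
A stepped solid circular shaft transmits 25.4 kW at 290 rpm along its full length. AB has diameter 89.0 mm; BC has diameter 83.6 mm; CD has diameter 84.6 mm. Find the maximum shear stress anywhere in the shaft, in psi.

ω = 2π·290/60 = 30.37 rad/s, so T = P/ω = 25.4×10³ / 30.37 = 836.4 N·m.
Under the same torque, τ_max = 16T/(πd³) is largest where d is smallest — segment BC (d = 83.6 mm).
τ_max = 16·836.4/(π·(0.0836)³) = 7.291×10^6 Pa.

1060 psi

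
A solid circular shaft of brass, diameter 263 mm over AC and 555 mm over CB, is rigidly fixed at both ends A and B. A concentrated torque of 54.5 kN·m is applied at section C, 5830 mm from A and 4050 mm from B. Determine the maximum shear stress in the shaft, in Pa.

Compatibility: T_A·a/J_AC = T_B·b/J_CB with T_A + T_B = T₀.
J_AC = 4.70×10^-4 m⁴, J_CB = 9.31×10^-3 m⁴, so T_A = T₀·(J_AC/a)/((J_AC/a)+(J_CB/b)) = 1845 N·m, T_B = 52660 N·m.
τ in each portion: τ_AC = 5.16×10^5 Pa, τ_CB = 1.57×10^6 Pa; maximum is in CB.
τ_max = T_CB·r/J = 52660·0.278/9.31×10^-3 = 1.569×10^6 Pa.

1.57e6 Pa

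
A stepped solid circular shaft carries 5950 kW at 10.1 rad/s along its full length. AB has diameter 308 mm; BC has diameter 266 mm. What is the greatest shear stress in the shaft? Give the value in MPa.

ω = 10.1 rad/s, so T = P/ω = 5950×10³ / 10.10 = 589100 N·m.
Under the same torque, τ_max = 16T/(πd³) is largest where d is smallest — segment BC (d = 266 mm).
τ_max = 16·589100/(π·(0.266)³) = 1.594×10^8 Pa.

159 MPa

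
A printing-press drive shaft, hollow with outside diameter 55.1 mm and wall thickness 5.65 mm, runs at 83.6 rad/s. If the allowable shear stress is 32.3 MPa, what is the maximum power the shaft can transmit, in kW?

53.3 kW

J = π(d_o⁴ − d_i⁴)/32 = π(0.0551⁴ − 0.0438⁴)/32 = 5.436×10^-7 m⁴.
T_max = τ_allow·J/r = 3.23×10^7 × 5.436×10^-7 / 0.0276 = 637.3 N·m.
ω = 83.6 rad/s, so P_max = T_max·ω = 5.328×10^4 W.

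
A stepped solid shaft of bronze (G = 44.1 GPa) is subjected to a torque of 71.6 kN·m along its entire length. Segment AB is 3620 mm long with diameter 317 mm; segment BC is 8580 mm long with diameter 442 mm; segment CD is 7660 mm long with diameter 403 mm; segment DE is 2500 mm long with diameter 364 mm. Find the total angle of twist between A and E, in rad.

J_AB = π(0.317)⁴/32 = 9.91×10^-4 m⁴; J_BC = π(0.442)⁴/32 = 3.75×10^-3 m⁴; J_CD = π(0.403)⁴/32 = 2.59×10^-3 m⁴; J_DE = π(0.364)⁴/32 = 1.72×10^-3 m⁴.
θ = (T/G)·Σ L_i/J_i = (71600/44.1×10⁹)·(3.62/9.91×10^-4 + 8.58/3.75×10^-3 + 7.66/2.59×10^-3 + 2.50/1.72×10^-3) = 0.01680 rad.

0.0168 rad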